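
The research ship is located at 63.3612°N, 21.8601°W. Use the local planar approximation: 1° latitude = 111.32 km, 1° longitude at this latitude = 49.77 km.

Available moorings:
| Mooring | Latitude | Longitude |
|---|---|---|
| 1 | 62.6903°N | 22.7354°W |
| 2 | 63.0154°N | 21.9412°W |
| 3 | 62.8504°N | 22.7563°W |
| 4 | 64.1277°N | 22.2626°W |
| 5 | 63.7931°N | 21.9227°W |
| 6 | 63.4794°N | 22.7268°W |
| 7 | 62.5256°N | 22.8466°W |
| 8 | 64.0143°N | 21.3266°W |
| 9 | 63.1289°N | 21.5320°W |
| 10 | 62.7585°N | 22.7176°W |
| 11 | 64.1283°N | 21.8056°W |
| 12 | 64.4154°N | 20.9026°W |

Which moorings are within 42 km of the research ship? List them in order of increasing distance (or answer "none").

Distances from 63.3612°N, 21.8601°W:
1: √((-0.6709·111.32)² + (-0.8753·49.77)²) = √(5577.787685 + 1897.794302) = 86.4614 km
2: √((-0.3458·111.32)² + (-0.0811·49.77)²) = √(1481.823143 + 16.292097) = 38.7055 km
3: √((-0.5108·111.32)² + (-0.8962·49.77)²) = √(3233.316157 + 1989.505576) = 72.2691 km
4: √((0.7665·111.32)² + (-0.4025·49.77)²) = √(7280.659385 + 401.298051) = 87.6468 km
5: √((0.4319·111.32)² + (-0.0626·49.77)²) = √(2311.600626 + 9.706976) = 48.1800 km
6: √((0.1182·111.32)² + (-0.8667·49.77)²) = √(173.133596 + 1860.685077) = 45.0979 km
7: √((-0.8356·111.32)² + (-0.9865·49.77)²) = √(8652.532873 + 2410.623915) = 105.1815 km
8: √((0.6531·111.32)² + (0.5335·49.77)²) = √(5285.739586 + 705.024370) = 77.4000 km
9: √((-0.2323·111.32)² + (0.3281·49.77)²) = √(668.720774 + 266.653779) = 30.5839 km
10: √((-0.6027·111.32)² + (-0.8575·49.77)²) = √(4501.412144 + 1821.392479) = 79.5161 km
11: √((0.7671·111.32)² + (0.0545·49.77)²) = √(7292.062139 + 7.357466) = 85.4366 km
12: √((1.0542·111.32)² + (0.9575·49.77)²) = √(13771.854289 + 2270.977580) = 126.6603 km
Threshold 42 km: 9 (30.5839 km), 2 (38.7055 km) are within range.

9, 2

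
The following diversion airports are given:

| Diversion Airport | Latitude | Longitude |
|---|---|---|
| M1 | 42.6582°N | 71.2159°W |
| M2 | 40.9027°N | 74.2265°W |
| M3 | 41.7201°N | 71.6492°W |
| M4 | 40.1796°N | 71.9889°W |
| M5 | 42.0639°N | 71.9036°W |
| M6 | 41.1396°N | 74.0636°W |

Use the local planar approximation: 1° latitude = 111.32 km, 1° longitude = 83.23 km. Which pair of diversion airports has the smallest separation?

Pairwise distances:
M1–M2: 317.7677 km
M1–M3: 110.4810 km
M1–M4: 283.3193 km
M1–M5: 87.4810 km
M1–M6: 291.1250 km
M2–M3: 233.0101 km
M2–M4: 202.8871 km
M2–M5: 232.5678 km
M2–M6: 29.6528 km
M3–M4: 173.8035 km
M3–M5: 43.7385 km
M3–M6: 211.0853 km
M4–M5: 209.8804 km
M4–M6: 203.0715 km
M5–M6: 207.1393 km
Closest pair: M2–M6 at 29.6528 km.

M2 and M6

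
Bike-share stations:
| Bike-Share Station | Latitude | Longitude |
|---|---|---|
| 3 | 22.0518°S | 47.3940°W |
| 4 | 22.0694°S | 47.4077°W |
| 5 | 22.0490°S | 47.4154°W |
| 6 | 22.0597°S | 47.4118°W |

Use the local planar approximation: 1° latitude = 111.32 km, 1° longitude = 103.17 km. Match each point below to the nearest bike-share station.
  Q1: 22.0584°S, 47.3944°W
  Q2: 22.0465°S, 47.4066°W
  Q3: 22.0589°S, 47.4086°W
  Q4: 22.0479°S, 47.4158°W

Q1 at 22.0584°S, 47.3944°W:
  3: 0.7359 km
  4: 1.8391 km
  5: 2.4060 km
  6: 1.8010 km
  → nearest: 3 (0.7359 km)
Q2 at 22.0465°S, 47.4066°W:
  3: 1.4276 km
  4: 2.5518 km
  5: 0.9496 km
  6: 1.5643 km
  → nearest: 5 (0.9496 km)
Q3 at 22.0589°S, 47.4086°W:
  3: 1.7011 km
  4: 1.1725 km
  5: 1.3064 km
  6: 0.3419 km
  → nearest: 6 (0.3419 km)
Q4 at 22.0479°S, 47.4158°W:
  3: 2.2906 km
  4: 2.5351 km
  5: 0.1292 km
  6: 1.3769 km
  → nearest: 5 (0.1292 km)

Q1→3; Q2→5; Q3→6; Q4→5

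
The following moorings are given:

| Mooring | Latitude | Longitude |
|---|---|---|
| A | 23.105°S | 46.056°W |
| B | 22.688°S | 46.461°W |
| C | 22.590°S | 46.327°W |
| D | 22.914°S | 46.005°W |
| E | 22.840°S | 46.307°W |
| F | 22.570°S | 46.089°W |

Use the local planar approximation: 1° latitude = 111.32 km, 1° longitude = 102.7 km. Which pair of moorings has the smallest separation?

B and C

Pairwise distances:
A–B: √((0.417·111.32)² + (-0.405·102.7)²) = √(2154.85725 + 1730.01924) = 62.329 km
A–C: √((0.515·111.32)² + (-0.271·102.7)²) = √(3286.70597 + 774.60352) = 63.728 km
A–D: √((0.191·111.32)² + (0.051·102.7)²) = √(452.07775 + 27.43350) = 21.898 km
A–E: √((0.265·111.32)² + (-0.251·102.7)²) = √(870.23820 + 664.48982) = 39.176 km
A–F: √((0.535·111.32)² + (-0.033·102.7)²) = √(3546.94096 + 11.48600) = 59.653 km
B–C: √((0.098·111.32)² + (0.134·102.7)²) = √(119.01414 + 189.38714) = 17.561 km
B–D: √((-0.226·111.32)² + (0.456·102.7)²) = √(632.94107 + 2193.16129) = 53.161 km
B–E: √((-0.152·111.32)² + (0.154·102.7)²) = √(286.30806 + 250.13953) = 23.161 km
B–F: √((0.118·111.32)² + (0.372·102.7)²) = √(172.54819 + 1459.57618) = 40.400 km
C–D: √((-0.324·111.32)² + (0.322·102.7)²) = √(1300.87754 + 1093.58522) = 48.933 km
C–E: √((-0.250·111.32)² + (0.020·102.7)²) = √(774.50890 + 4.21892) = 27.906 km
C–F: √((0.020·111.32)² + (0.238·102.7)²) = √(4.95686 + 597.44069) = 24.544 km
D–E: √((0.074·111.32)² + (-0.302·102.7)²) = √(67.85937 + 961.95504) = 32.091 km
D–F: √((0.344·111.32)² + (-0.084·102.7)²) = √(1466.43656 + 74.42168) = 39.254 km
E–F: √((0.270·111.32)² + (0.218·102.7)²) = √(903.38718 + 501.24941) = 37.478 km
Closest pair: B–C at 17.561 km.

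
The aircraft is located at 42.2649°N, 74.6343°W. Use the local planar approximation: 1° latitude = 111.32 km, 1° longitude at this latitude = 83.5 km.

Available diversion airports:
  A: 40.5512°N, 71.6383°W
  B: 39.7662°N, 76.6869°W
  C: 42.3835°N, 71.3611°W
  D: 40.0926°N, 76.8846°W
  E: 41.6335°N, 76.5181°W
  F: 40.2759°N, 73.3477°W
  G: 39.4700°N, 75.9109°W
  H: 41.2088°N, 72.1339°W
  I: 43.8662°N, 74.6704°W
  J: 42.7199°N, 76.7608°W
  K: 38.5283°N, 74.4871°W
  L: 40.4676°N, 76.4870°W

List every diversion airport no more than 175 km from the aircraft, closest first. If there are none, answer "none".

E

Distances from 42.2649°N, 74.6343°W:
A: √((-1.7137·111.32)² + (2.9960·83.5)²) = √(36392.843410 + 62583.027556) = 314.6043 km
B: √((-2.4987·111.32)² + (-2.0526·83.5)²) = √(77370.362017 + 29375.251942) = 326.7195 km
C: √((0.1186·111.32)² + (3.2732·83.5)²) = √(174.307379 + 74699.558669) = 273.6309 km
D: √((-2.1723·111.32)² + (-2.2503·83.5)²) = √(58477.123267 + 35306.428790) = 306.2410 km
E: √((-0.6314·111.32)² + (-1.8838·83.5)²) = √(4940.325346 + 24742.440587) = 172.2869 km
F: √((-1.9890·111.32)² + (1.2866·83.5)²) = √(49024.814784 + 11541.441247) = 246.1021 km
G: √((-2.7949·111.32)² + (-1.2766·83.5)²) = √(96800.799149 + 11362.728535) = 328.8822 km
H: √((-1.0561·111.32)² + (2.5004·83.5)²) = √(13821.541452 + 43590.508116) = 239.6081 km
I: √((1.6013·111.32)² + (-0.0361·83.5)²) = √(31775.456799 + 9.086306) = 178.2822 km
J: √((0.4550·111.32)² + (-2.1265·83.5)²) = √(2565.483280 + 31528.530188) = 184.6456 km
K: √((-3.7366·111.32)² + (0.1472·83.5)²) = √(173021.317322 + 151.073597) = 416.1399 km
L: √((-1.7973·111.32)² + (-1.8527·83.5)²) = √(40030.180091 + 23932.229230) = 252.9079 km
Threshold 175 km: E (172.2869 km) is within range.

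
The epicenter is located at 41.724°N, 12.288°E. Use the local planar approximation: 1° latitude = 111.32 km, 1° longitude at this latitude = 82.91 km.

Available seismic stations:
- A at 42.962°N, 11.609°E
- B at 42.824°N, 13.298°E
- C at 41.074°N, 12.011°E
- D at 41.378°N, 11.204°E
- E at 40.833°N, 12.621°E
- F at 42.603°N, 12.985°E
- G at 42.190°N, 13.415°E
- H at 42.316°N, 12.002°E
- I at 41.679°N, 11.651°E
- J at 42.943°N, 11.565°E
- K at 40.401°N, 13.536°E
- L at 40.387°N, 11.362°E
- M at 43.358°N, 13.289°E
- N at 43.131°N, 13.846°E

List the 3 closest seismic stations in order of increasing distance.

Distances from 41.724°N, 12.288°E:
A: 148.869 km
B: 148.347 km
C: 75.915 km
D: 97.780 km
E: 102.957 km
F: 113.640 km
G: 106.874 km
H: 70.038 km
I: 53.051 km
J: 148.349 km
K: 179.991 km
L: 167.470 km
M: 199.936 km
N: 203.022 km
Sorted: I (53.051 km) < H (70.038 km) < C (75.915 km) < D (97.780 km) < E (102.957 km) < …

I, H, C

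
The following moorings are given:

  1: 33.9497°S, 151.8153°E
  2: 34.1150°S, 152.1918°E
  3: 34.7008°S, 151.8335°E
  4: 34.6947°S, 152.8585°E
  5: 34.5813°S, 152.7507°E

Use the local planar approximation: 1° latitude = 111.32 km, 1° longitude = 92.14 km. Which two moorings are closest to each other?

4 and 5

Pairwise distances:
1–2: 39.2689 km
1–3: 83.6293 km
1–4: 126.9531 km
1–5: 111.2285 km
2–3: 73.0918 km
2–4: 89.0956 km
2–5: 73.1194 km
3–4: 94.4459 km
3–5: 85.5514 km
4–5: 16.0629 km
Closest pair: 4–5 at 16.0629 km.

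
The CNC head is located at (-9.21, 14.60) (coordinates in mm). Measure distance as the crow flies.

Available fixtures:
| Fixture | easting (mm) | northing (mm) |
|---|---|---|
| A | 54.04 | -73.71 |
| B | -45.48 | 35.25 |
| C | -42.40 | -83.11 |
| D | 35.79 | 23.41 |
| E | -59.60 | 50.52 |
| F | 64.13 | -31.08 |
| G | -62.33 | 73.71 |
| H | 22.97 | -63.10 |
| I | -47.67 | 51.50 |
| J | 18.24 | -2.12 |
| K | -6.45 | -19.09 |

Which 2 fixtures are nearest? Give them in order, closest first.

Distances from (-9.21, 14.60):
A: 108.62 mm
B: 41.74 mm
C: 103.19 mm
D: 45.85 mm
E: 61.88 mm
F: 86.40 mm
G: 79.47 mm
H: 84.10 mm
I: 53.30 mm
J: 32.14 mm
K: 33.80 mm
Sorted: J (32.14 mm) < K (33.80 mm) < B (41.74 mm) < D (45.85 mm) < …

J, K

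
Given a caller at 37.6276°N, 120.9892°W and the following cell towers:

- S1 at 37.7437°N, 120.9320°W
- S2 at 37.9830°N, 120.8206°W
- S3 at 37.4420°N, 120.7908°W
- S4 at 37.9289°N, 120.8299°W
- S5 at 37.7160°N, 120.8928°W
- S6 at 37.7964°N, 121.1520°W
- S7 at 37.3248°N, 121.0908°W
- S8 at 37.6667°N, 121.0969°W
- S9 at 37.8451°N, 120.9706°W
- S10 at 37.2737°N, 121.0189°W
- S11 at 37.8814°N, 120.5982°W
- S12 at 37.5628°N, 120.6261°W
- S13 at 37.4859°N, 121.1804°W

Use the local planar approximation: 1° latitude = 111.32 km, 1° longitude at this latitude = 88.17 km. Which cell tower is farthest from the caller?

S11

Distances from 37.6276°N, 120.9892°W:
S1: 13.8734 km
S2: 42.2637 km
S3: 27.0717 km
S4: 36.3628 km
S5: 13.0032 km
S6: 23.6460 km
S7: 34.8777 km
S8: 10.4459 km
S9: 24.2676 km
S10: 39.4831 km
S11: 44.5727 km
S12: 32.8171 km
S13: 23.0871 km
Maximum: S11 at 44.5727 km.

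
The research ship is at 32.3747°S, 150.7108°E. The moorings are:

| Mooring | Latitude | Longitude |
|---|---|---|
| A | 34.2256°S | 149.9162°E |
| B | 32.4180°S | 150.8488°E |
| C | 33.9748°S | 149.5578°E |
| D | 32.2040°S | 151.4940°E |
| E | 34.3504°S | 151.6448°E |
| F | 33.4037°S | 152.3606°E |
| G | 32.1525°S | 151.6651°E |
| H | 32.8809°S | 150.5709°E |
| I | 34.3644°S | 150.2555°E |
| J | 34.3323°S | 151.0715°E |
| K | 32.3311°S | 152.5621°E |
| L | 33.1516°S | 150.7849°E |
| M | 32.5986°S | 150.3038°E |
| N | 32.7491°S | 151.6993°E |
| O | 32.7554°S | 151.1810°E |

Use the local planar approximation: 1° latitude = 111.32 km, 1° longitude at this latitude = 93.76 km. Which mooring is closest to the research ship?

B

Distances from 32.3747°S, 150.7108°E:
A: √((-1.8509·111.32)² + (-0.7946·93.76)²) = √(42453.383236 + 5550.502707) = 219.0979 km
B: √((-0.0433·111.32)² + (0.1380·93.76)²) = √(23.233904 + 167.414616) = 13.8076 km
C: √((-1.6001·111.32)² + (-1.1530·93.76)²) = √(31727.850153 + 11686.751564) = 208.3617 km
D: √((0.1707·111.32)² + (0.7832·93.76)²) = √(361.088317 + 5392.380816) = 75.8516 km
E: √((-1.9757·111.32)² + (0.9340·93.76)²) = √(48371.370795 + 7668.827161) = 236.7281 km
F: √((-1.0290·111.32)² + (1.6498·93.76)²) = √(13121.308451 + 23927.525949) = 192.4807 km
G: √((0.2222·111.32)² + (0.9543·93.76)²) = √(611.835264 + 8005.805689) = 92.8312 km
H: √((-0.5062·111.32)² + (-0.1399·93.76)²) = √(3175.343237 + 172.056319) = 57.8567 km
I: √((-1.9897·111.32)² + (-0.4553·93.76)²) = √(49059.328016 + 1822.344574) = 225.5697 km
J: √((-1.9576·111.32)² + (0.3607·93.76)²) = √(47489.140347 + 1143.740453) = 220.5286 km
K: √((0.0436·111.32)² + (1.8513·93.76)²) = √(23.556967 + 30129.283203) = 173.6457 km
L: √((-0.7769·111.32)² + (0.0741·93.76)²) = √(7479.570124 + 48.269368) = 86.7631 km
M: √((-0.2239·111.32)² + (-0.4070·93.76)²) = √(621.233093 + 1456.210023) = 45.5790 km
N: √((-0.3744·111.32)² + (0.9885·93.76)²) = √(1737.073022 + 8589.908637) = 101.6218 km
O: √((-0.3807·111.32)² + (0.4702·93.76)²) = √(1796.024054 + 1943.571164) = 61.1522 km
Minimum: B at 13.8076 km.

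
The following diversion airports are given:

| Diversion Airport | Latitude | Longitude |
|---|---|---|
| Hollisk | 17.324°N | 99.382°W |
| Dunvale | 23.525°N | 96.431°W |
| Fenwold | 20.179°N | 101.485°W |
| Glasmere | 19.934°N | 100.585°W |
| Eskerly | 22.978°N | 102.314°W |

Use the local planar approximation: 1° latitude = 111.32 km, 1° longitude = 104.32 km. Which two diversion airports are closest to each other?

Pairwise distances:
Fenwold–Glasmere: 97.769 km
Hollisk–Glasmere: 316.490 km
Fenwold–Eskerly: 323.364 km
Glasmere–Eskerly: 383.872 km
Hollisk–Fenwold: 386.184 km
Dunvale–Glasmere: 589.566 km
Dunvale–Eskerly: 616.728 km
Dunvale–Fenwold: 645.534 km
Hollisk–Eskerly: 699.788 km
Hollisk–Dunvale: 755.829 km
Closest pair: Fenwold–Glasmere at 97.769 km.

Fenwold and Glasmere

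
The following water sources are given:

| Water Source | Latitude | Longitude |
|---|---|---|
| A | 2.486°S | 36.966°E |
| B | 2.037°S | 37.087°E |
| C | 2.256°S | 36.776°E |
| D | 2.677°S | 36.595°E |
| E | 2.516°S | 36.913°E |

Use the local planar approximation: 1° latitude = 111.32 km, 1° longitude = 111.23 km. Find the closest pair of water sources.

A and E

Pairwise distances:
A–B: √((0.449·111.32)² + (0.121·111.23)²) = √(2498.26830 + 181.14010) = 51.763 km
A–C: √((0.230·111.32)² + (-0.190·111.23)²) = √(655.54433 + 446.63328) = 33.199 km
A–D: √((-0.191·111.32)² + (-0.371·111.23)²) = √(452.07775 + 1702.90999) = 46.422 km
A–E: √((-0.030·111.32)² + (-0.053·111.23)²) = √(11.15293 + 34.75327) = 6.775 km
B–C: √((-0.219·111.32)² + (-0.311·111.23)²) = √(594.33954 + 1196.64313) = 42.320 km
B–D: √((-0.640·111.32)² + (-0.492·111.23)²) = √(5075.82153 + 2994.84314) = 89.837 km
B–E: √((-0.479·111.32)² + (-0.174·111.23)²) = √(2843.26554 + 374.57809) = 56.726 km
C–D: √((-0.421·111.32)² + (-0.181·111.23)²) = √(2196.39571 + 405.32279) = 51.007 km
C–E: √((-0.260·111.32)² + (0.137·111.23)²) = √(837.70883 + 232.21219) = 32.710 km
D–E: √((0.161·111.32)² + (0.318·111.23)²) = √(321.21672 + 1251.11754) = 39.653 km
Closest pair: A–E at 6.775 km.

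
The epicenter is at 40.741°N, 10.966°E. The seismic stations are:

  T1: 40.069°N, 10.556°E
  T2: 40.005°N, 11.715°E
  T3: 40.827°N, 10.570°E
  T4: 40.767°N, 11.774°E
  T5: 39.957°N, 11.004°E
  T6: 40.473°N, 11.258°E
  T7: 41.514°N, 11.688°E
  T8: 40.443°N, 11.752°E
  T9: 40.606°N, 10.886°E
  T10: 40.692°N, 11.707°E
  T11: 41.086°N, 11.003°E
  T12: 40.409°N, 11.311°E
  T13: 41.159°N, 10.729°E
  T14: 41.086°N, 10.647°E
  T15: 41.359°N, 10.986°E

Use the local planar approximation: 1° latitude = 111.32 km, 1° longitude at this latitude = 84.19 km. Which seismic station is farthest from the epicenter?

Distances from 40.741°N, 10.966°E:
T1: √((-0.672·111.32)² + (-0.410·84.19)²) = √(5596.09323 + 1191.48542) = 82.387 km
T2: √((-0.736·111.32)² + (0.749·84.19)²) = √(6712.77397 + 3976.35046) = 103.388 km
T3: √((0.086·111.32)² + (-0.396·84.19)²) = √(91.65229 + 1111.50492) = 34.687 km
T4: √((0.026·111.32)² + (0.808·84.19)²) = √(8.37709 + 4627.47137) = 68.087 km
T5: √((-0.784·111.32)² + (0.038·84.19)²) = √(7616.90468 + 10.23501) = 87.333 km
T6: √((-0.268·111.32)² + (0.292·84.19)²) = √(890.05324 + 604.34749) = 38.657 km
T7: √((0.773·111.32)² + (0.722·84.19)²) = √(7404.66446 + 3694.83811) = 105.354 km
T8: √((-0.298·111.32)² + (0.786·84.19)²) = √(1100.47181 + 4378.91093) = 74.023 km
T9: √((-0.135·111.32)² + (-0.080·84.19)²) = √(225.84680 + 45.36292) = 16.468 km
T10: √((-0.049·111.32)² + (0.741·84.19)²) = √(29.75353 + 3891.86202) = 62.623 km
T11: √((0.345·111.32)² + (0.037·84.19)²) = √(1474.97475 + 9.70341) = 38.532 km
T12: √((-0.332·111.32)² + (0.345·84.19)²) = √(1365.91150 + 843.64397) = 47.006 km
T13: √((0.418·111.32)² + (-0.237·84.19)²) = √(2165.20469 + 398.12341) = 50.629 km
T14: √((0.345·111.32)² + (-0.319·84.19)²) = √(1474.97475 + 721.27750) = 46.864 km
T15: √((0.618·111.32)² + (0.020·84.19)²) = √(4732.85659 + 2.83518) = 68.816 km
Maximum: T7 at 105.354 km.

T7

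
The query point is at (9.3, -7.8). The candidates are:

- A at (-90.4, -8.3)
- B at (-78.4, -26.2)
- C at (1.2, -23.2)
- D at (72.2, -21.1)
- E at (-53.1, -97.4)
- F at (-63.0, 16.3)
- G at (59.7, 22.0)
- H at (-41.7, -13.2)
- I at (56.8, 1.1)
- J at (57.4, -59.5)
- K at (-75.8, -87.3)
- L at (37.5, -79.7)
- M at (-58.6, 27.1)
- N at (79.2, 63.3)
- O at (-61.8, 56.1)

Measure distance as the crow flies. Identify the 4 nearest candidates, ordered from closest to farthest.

Distances from (9.3, -7.8):
A: √((-99.7)² + (-0.5)²) = √(9940.0900 + 0.2500) = 99.70
B: √((-87.7)² + (-18.4)²) = √(7691.2900 + 338.5600) = 89.61
C: √((-8.1)² + (-15.4)²) = √(65.6100 + 237.1600) = 17.40
D: √((62.9)² + (-13.3)²) = √(3956.4100 + 176.8900) = 64.29
E: √((-62.4)² + (-89.6)²) = √(3893.7600 + 8028.1600) = 109.19
F: √((-72.3)² + (24.1)²) = √(5227.2900 + 580.8100) = 76.21
G: √((50.4)² + (29.8)²) = √(2540.1600 + 888.0400) = 58.55
H: √((-51.0)² + (-5.4)²) = √(2601.0000 + 29.1600) = 51.29
I: √((47.5)² + (8.9)²) = √(2256.2500 + 79.2100) = 48.33
J: √((48.1)² + (-51.7)²) = √(2313.6100 + 2672.8900) = 70.62
K: √((-85.1)² + (-79.5)²) = √(7242.0100 + 6320.2500) = 116.46
L: √((28.2)² + (-71.9)²) = √(795.2400 + 5169.6100) = 77.23
M: √((-67.9)² + (34.9)²) = √(4610.4100 + 1218.0100) = 76.34
N: √((69.9)² + (71.1)²) = √(4886.0100 + 5055.2100) = 99.71
O: √((-71.1)² + (63.9)²) = √(5055.2100 + 4083.2100) = 95.60
Sorted: C (17.40) < I (48.33) < H (51.29) < G (58.55) < D (64.29) < J (70.62) < …

C, I, H, G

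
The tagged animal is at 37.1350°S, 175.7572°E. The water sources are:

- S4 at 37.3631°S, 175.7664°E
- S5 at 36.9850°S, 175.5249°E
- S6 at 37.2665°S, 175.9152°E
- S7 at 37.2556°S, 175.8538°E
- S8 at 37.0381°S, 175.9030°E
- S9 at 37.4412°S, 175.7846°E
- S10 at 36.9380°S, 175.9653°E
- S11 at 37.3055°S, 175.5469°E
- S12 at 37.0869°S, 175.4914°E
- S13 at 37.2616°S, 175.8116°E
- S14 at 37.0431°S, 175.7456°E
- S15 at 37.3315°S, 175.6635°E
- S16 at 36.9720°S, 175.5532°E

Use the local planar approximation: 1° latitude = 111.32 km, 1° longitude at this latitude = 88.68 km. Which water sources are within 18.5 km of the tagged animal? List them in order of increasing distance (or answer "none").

S14, S13, S7, S8

Distances from 37.1350°S, 175.7572°E:
S4: √((-0.2281·111.32)² + (0.0092·88.68)²) = √(644.758336 + 0.665621) = 25.4052 km
S5: √((0.1500·111.32)² + (-0.2323·88.68)²) = √(278.823204 + 424.374997) = 26.5179 km
S6: √((-0.1315·111.32)² + (0.1580·88.68)²) = √(214.288024 + 196.320451) = 20.2635 km
S7: √((-0.1206·111.32)² + (0.0966·88.68)²) = √(180.235780 + 73.384717) = 15.9255 km
S8: √((0.0969·111.32)² + (0.1458·88.68)²) = √(116.357384 + 167.173108) = 16.8384 km
S9: √((-0.3062·111.32)² + (0.0274·88.68)²) = √(1161.867940 + 5.904084) = 34.1727 km
S10: √((0.1970·111.32)² + (0.2081·88.68)²) = √(480.926654 + 340.561484) = 28.6616 km
S11: √((-0.1705·111.32)² + (-0.2103·88.68)²) = √(360.242678 + 347.800270) = 26.6091 km
S12: √((0.0481·111.32)² + (-0.2658·88.68)²) = √(28.670585 + 555.598829) = 24.1717 km
S13: √((-0.1266·111.32)² + (0.0544·88.68)²) = √(198.615806 + 23.272828) = 14.8959 km
S14: √((0.0919·111.32)² + (-0.0116·88.68)²) = √(104.659202 + 1.058199) = 10.2819 km
S15: √((-0.1965·111.32)² + (-0.0937·88.68)²) = √(478.488500 + 69.044732) = 23.3994 km
S16: √((0.1630·111.32)² + (-0.2040·88.68)²) = √(329.246831 + 327.274150) = 25.6227 km
Threshold 18.5 km: S14 (10.2819 km), S13 (14.8959 km), S7 (15.9255 km), S8 (16.8384 km) are within range.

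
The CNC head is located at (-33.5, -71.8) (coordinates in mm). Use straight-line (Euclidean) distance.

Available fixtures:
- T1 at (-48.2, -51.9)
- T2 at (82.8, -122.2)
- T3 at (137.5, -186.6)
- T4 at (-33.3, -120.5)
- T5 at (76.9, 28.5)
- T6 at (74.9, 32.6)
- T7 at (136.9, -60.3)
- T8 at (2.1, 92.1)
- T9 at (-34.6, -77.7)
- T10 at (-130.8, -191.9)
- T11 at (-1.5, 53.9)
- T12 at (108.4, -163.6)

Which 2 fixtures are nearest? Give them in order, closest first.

Distances from (-33.5, -71.8):
T1: √((-14.7)² + (19.9)²) = √(216.090 + 396.010) = 24.7 mm
T2: √((116.3)² + (-50.4)²) = √(13525.690 + 2540.160) = 126.8 mm
T3: √((171.0)² + (-114.8)²) = √(29241.000 + 13179.040) = 206.0 mm
T4: √((0.2)² + (-48.7)²) = √(0.040 + 2371.690) = 48.7 mm
T5: √((110.4)² + (100.3)²) = √(12188.160 + 10060.090) = 149.2 mm
T6: √((108.4)² + (104.4)²) = √(11750.560 + 10899.360) = 150.5 mm
T7: √((170.4)² + (11.5)²) = √(29036.160 + 132.250) = 170.8 mm
T8: √((35.6)² + (163.9)²) = √(1267.360 + 26863.210) = 167.7 mm
T9: √((-1.1)² + (-5.9)²) = √(1.210 + 34.810) = 6.0 mm
T10: √((-97.3)² + (-120.1)²) = √(9467.290 + 14424.010) = 154.6 mm
T11: √((32.0)² + (125.7)²) = √(1024.000 + 15800.490) = 129.7 mm
T12: √((141.9)² + (-91.8)²) = √(20135.610 + 8427.240) = 169.0 mm
Sorted: T9 (6.0 mm) < T1 (24.7 mm) < T4 (48.7 mm) < T2 (126.8 mm) < …

T9, T1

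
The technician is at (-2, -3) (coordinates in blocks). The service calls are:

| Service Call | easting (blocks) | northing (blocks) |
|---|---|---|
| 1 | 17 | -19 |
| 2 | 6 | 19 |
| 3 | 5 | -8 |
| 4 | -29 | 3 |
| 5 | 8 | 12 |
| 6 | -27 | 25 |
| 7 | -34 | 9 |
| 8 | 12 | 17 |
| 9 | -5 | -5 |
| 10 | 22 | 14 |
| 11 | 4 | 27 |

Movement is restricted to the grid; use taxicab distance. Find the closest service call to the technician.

Distances from (-2, -3):
1: 35 blocks
2: 30 blocks
3: 12 blocks
4: 33 blocks
5: 25 blocks
6: 53 blocks
7: 44 blocks
8: 34 blocks
9: 5 blocks
10: 41 blocks
11: 36 blocks
Minimum: 9 at 5 blocks.

9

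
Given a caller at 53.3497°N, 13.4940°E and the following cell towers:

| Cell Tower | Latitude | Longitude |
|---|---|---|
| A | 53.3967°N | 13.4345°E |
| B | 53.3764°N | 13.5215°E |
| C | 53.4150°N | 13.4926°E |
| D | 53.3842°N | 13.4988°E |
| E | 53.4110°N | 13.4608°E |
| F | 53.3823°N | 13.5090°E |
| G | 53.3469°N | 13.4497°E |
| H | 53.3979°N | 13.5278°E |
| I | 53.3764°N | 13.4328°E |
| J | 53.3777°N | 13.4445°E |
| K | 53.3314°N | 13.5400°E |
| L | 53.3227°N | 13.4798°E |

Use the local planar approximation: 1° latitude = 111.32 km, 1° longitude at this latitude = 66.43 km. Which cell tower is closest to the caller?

Distances from 53.3497°N, 13.4940°E:
A: √((0.0470·111.32)² + (-0.0595·66.43)²) = √(27.374243 + 15.622928) = 6.5572 km
B: √((0.0267·111.32)² + (0.0275·66.43)²) = √(8.834234 + 3.337290) = 3.4888 km
C: √((0.0653·111.32)² + (-0.0014·66.43)²) = √(52.841210 + 0.008649) = 7.2698 km
D: √((0.0345·111.32)² + (0.0048·66.43)²) = √(14.749747 + 0.101674) = 3.8538 km
E: √((0.0613·111.32)² + (-0.0332·66.43)²) = √(46.565830 + 4.864124) = 7.1715 km
F: √((0.0326·111.32)² + (0.0150·66.43)²) = √(13.169873 + 0.992913) = 3.7633 km
G: √((-0.0028·111.32)² + (-0.0443·66.43)²) = √(0.097154 + 8.660360) = 2.9593 km
H: √((0.0482·111.32)² + (0.0338·66.43)²) = √(28.789921 + 5.041525) = 5.8165 km
I: √((0.0267·111.32)² + (-0.0612·66.43)²) = √(8.834234 + 16.528420) = 5.0361 km
J: √((0.0280·111.32)² + (-0.0495·66.43)²) = √(9.715440 + 10.812818) = 4.5308 km
K: √((-0.0183·111.32)² + (0.0460·66.43)²) = √(4.150005 + 9.337791) = 3.6726 km
L: √((-0.0270·111.32)² + (-0.0142·66.43)²) = √(9.033872 + 0.889826) = 3.1502 km
Minimum: G at 2.9593 km.

G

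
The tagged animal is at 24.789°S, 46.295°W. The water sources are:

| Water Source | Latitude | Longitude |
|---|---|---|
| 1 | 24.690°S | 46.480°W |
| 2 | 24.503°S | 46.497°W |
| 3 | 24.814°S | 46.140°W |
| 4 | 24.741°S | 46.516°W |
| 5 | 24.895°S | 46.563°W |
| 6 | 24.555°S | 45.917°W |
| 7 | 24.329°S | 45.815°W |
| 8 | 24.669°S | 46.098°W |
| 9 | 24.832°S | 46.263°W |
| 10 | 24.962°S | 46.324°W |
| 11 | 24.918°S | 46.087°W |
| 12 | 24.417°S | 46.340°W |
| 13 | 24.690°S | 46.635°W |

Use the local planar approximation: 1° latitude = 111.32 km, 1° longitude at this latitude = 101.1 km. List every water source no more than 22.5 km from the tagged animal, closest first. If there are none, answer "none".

9, 3, 10, 1

Distances from 24.789°S, 46.295°W:
1: √((0.099·111.32)² + (-0.185·101.1)²) = √(121.45539 + 349.82091) = 21.709 km
2: √((0.286·111.32)² + (-0.202·101.1)²) = √(1013.62768 + 417.06625) = 37.825 km
3: √((-0.025·111.32)² + (0.155·101.1)²) = √(7.74509 + 245.56457) = 15.916 km
4: √((0.048·111.32)² + (-0.221·101.1)²) = √(28.55150 + 499.21412) = 22.973 km
5: √((-0.106·111.32)² + (-0.268·101.1)²) = √(139.23811 + 734.12819) = 29.553 km
6: √((0.234·111.32)² + (0.378·101.1)²) = √(678.54415 + 1460.44737) = 46.249 km
7: √((0.460·111.32)² + (0.480·101.1)²) = √(2622.17733 + 2354.96678) = 70.549 km
8: √((0.120·111.32)² + (0.197·101.1)²) = √(178.44685 + 396.67494) = 23.982 km
9: √((-0.043·111.32)² + (0.032·101.1)²) = √(22.91307 + 10.46652) = 5.778 km
10: √((-0.173·111.32)² + (-0.029·101.1)²) = √(370.88443 + 8.59604) = 19.480 km
11: √((-0.129·111.32)² + (0.208·101.1)²) = √(206.21764 + 442.21043) = 25.464 km
12: √((0.372·111.32)² + (-0.045·101.1)²) = √(1714.87423 + 20.69795) = 41.660 km
13: √((0.099·111.32)² + (-0.340·101.1)²) = √(121.45539 + 1181.57188) = 36.097 km
Threshold 22.5 km: 9 (5.778 km), 3 (15.916 km), 10 (19.480 km), 1 (21.709 km) are within range.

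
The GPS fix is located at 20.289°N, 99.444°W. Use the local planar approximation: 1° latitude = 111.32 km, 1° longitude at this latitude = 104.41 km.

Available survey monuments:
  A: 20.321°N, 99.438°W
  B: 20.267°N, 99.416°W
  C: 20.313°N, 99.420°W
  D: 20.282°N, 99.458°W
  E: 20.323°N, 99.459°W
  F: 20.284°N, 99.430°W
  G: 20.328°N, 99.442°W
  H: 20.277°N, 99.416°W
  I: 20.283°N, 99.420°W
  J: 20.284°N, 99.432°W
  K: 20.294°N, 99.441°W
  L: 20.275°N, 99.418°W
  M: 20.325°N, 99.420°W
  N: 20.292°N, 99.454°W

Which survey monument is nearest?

Distances from 20.289°N, 99.444°W:
A: √((0.032·111.32)² + (0.006·104.41)²) = √(12.68955 + 0.39245) = 3.617 km
B: √((-0.022·111.32)² + (0.028·104.41)²) = √(5.99780 + 8.54674) = 3.814 km
C: √((0.024·111.32)² + (0.024·104.41)²) = √(7.13787 + 6.27923) = 3.663 km
D: √((-0.007·111.32)² + (-0.014·104.41)²) = √(0.60721 + 2.13668) = 1.656 km
E: √((0.034·111.32)² + (-0.015·104.41)²) = √(14.32532 + 2.45283) = 4.096 km
F: √((-0.005·111.32)² + (0.014·104.41)²) = √(0.30980 + 2.13668) = 1.564 km
G: √((0.039·111.32)² + (0.002·104.41)²) = √(18.84845 + 0.04361) = 4.346 km
H: √((-0.012·111.32)² + (0.028·104.41)²) = √(1.78447 + 8.54674) = 3.214 km
I: √((-0.006·111.32)² + (0.024·104.41)²) = √(0.44612 + 6.27923) = 2.593 km
J: √((-0.005·111.32)² + (0.012·104.41)²) = √(0.30980 + 1.56981) = 1.371 km
K: √((0.005·111.32)² + (0.003·104.41)²) = √(0.30980 + 0.09811) = 0.639 km
L: √((-0.014·111.32)² + (0.026·104.41)²) = √(2.42886 + 7.36938) = 3.130 km
M: √((0.036·111.32)² + (0.024·104.41)²) = √(16.06022 + 6.27923) = 4.726 km
N: √((0.003·111.32)² + (-0.010·104.41)²) = √(0.11153 + 1.09014) = 1.096 km
Minimum: K at 0.639 km.

K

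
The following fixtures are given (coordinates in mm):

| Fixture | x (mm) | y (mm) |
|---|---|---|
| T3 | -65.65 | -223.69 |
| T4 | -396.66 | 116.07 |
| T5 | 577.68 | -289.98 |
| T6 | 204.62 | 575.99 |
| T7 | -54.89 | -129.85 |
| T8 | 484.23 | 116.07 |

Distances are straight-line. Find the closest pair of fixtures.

Pairwise distances:
T3–T7: √((10.76)² + (93.84)²) = √(115.7776 + 8805.9456) = 94.45 mm
T5–T8: √((-93.45)² + (406.05)²) = √(8732.9025 + 164876.6025) = 416.66 mm
T4–T7: √((341.77)² + (-245.92)²) = √(116806.7329 + 60476.6464) = 421.05 mm
T3–T4: √((-331.01)² + (339.76)²) = √(109567.6201 + 115436.8576) = 474.35 mm
T6–T8: √((279.61)² + (-459.92)²) = √(78181.7521 + 211526.4064) = 538.25 mm
T7–T8: √((539.12)² + (245.92)²) = √(290650.3744 + 60476.6464) = 592.56 mm
T3–T8: √((549.88)² + (339.76)²) = √(302368.0144 + 115436.8576) = 646.38 mm
T3–T5: √((643.33)² + (-66.29)²) = √(413873.4889 + 4394.3641) = 646.74 mm
T5–T7: √((-632.57)² + (160.13)²) = √(400144.8049 + 25641.6169) = 652.52 mm
T6–T7: √((-259.51)² + (-705.84)²) = √(67345.4401 + 498210.1056) = 752.03 mm
T4–T6: √((601.28)² + (459.92)²) = √(361537.6384 + 211526.4064) = 757.01 mm
T3–T6: √((270.27)² + (799.68)²) = √(73045.8729 + 639488.1024) = 844.12 mm
T4–T8: √((880.89)² + (0.00)²) = √(775967.1921 + 0.0000) = 880.89 mm
T5–T6: √((-373.06)² + (865.97)²) = √(139173.7636 + 749904.0409) = 942.91 mm
T4–T5: √((974.34)² + (-406.05)²) = √(949338.4356 + 164876.6025) = 1055.56 mm
Closest pair: T3–T7 at 94.45 mm.

T3 and T7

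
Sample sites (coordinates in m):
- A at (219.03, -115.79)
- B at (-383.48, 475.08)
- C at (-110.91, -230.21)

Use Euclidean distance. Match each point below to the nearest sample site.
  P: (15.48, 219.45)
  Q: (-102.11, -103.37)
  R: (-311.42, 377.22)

P at (15.48, 219.45):
  A: √((203.55)² + (-335.24)²) = √(41432.6025 + 112385.8576) = 392.20 m
  B: √((-398.96)² + (255.63)²) = √(159169.0816 + 65346.6969) = 473.83 m
  C: √((-126.39)² + (-449.66)²) = √(15974.4321 + 202194.1156) = 467.09 m
  → nearest: A (392.20 m)
Q at (-102.11, -103.37):
  A: √((321.14)² + (-12.42)²) = √(103130.8996 + 154.2564) = 321.38 m
  B: √((-281.37)² + (578.45)²) = √(79169.0769 + 334604.4025) = 643.25 m
  C: √((-8.80)² + (-126.84)²) = √(77.4400 + 16088.3856) = 127.14 m
  → nearest: C (127.14 m)
R at (-311.42, 377.22):
  A: √((530.45)² + (-493.01)²) = √(281377.2025 + 243058.8601) = 724.18 m
  B: √((-72.06)² + (97.86)²) = √(5192.6436 + 9576.5796) = 121.53 m
  C: √((200.51)² + (-607.43)²) = √(40204.2601 + 368971.2049) = 639.67 m
  → nearest: B (121.53 m)

P→A; Q→C; R→B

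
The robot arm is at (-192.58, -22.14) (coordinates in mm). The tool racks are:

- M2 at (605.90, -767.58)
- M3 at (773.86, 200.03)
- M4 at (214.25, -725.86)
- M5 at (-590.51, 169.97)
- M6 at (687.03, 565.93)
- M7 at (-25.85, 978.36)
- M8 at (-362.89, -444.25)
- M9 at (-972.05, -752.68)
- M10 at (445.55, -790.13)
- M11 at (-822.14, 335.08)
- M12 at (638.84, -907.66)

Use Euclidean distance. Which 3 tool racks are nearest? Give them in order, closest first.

M5, M8, M11

Distances from (-192.58, -22.14):
M2: √((798.48)² + (-745.44)²) = √(637570.3104 + 555680.7936) = 1092.36 mm
M3: √((966.44)² + (222.17)²) = √(934006.2736 + 49359.5089) = 991.65 mm
M4: √((406.83)² + (-703.72)²) = √(165510.6489 + 495221.8384) = 812.85 mm
M5: √((-397.93)² + (192.11)²) = √(158348.2849 + 36906.2521) = 441.88 mm
M6: √((879.61)² + (588.07)²) = √(773713.7521 + 345826.3249) = 1058.08 mm
M7: √((166.73)² + (1000.50)²) = √(27798.8929 + 1001000.2500) = 1014.30 mm
M8: √((-170.31)² + (-422.11)²) = √(29005.4961 + 178176.8521) = 455.17 mm
M9: √((-779.47)² + (-730.54)²) = √(607573.4809 + 533688.6916) = 1068.30 mm
M10: √((638.13)² + (-767.99)²) = √(407209.8969 + 589808.6401) = 998.51 mm
M11: √((-629.56)² + (357.22)²) = √(396345.7936 + 127606.1284) = 723.85 mm
M12: √((831.42)² + (-885.52)²) = √(691259.2164 + 784145.6704) = 1214.66 mm
Sorted: M5 (441.88 mm) < M8 (455.17 mm) < M11 (723.85 mm) < M4 (812.85 mm) < M3 (991.65 mm) < …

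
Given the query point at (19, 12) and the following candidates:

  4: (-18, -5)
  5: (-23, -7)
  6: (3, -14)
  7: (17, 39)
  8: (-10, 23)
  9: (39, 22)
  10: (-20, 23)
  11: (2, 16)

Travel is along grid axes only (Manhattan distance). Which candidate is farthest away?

5

Distances from (19, 12):
4: |-37| + |-17| = 37 + 17 = 54
5: |-42| + |-19| = 42 + 19 = 61
6: |-16| + |-26| = 16 + 26 = 42
7: |-2| + |27| = 2 + 27 = 29
8: |-29| + |11| = 29 + 11 = 40
9: |20| + |10| = 20 + 10 = 30
10: |-39| + |11| = 39 + 11 = 50
11: |-17| + |4| = 17 + 4 = 21
Maximum: 5 at 61.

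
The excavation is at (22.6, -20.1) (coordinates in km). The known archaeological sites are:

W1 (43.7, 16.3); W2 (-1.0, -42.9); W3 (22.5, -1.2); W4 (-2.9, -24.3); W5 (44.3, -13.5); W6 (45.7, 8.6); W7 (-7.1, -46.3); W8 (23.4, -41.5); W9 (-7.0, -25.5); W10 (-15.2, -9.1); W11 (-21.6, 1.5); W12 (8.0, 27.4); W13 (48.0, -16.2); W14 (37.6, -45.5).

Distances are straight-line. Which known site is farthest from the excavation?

Distances from (22.6, -20.1):
W1: √((21.1)² + (36.4)²) = √(445.210 + 1324.960) = 42.1 km
W2: √((-23.6)² + (-22.8)²) = √(556.960 + 519.840) = 32.8 km
W3: √((-0.1)² + (18.9)²) = √(0.010 + 357.210) = 18.9 km
W4: √((-25.5)² + (-4.2)²) = √(650.250 + 17.640) = 25.8 km
W5: √((21.7)² + (6.6)²) = √(470.890 + 43.560) = 22.7 km
W6: √((23.1)² + (28.7)²) = √(533.610 + 823.690) = 36.8 km
W7: √((-29.7)² + (-26.2)²) = √(882.090 + 686.440) = 39.6 km
W8: √((0.8)² + (-21.4)²) = √(0.640 + 457.960) = 21.4 km
W9: √((-29.6)² + (-5.4)²) = √(876.160 + 29.160) = 30.1 km
W10: √((-37.8)² + (11.0)²) = √(1428.840 + 121.000) = 39.4 km
W11: √((-44.2)² + (21.6)²) = √(1953.640 + 466.560) = 49.2 km
W12: √((-14.6)² + (47.5)²) = √(213.160 + 2256.250) = 49.7 km
W13: √((25.4)² + (3.9)²) = √(645.160 + 15.210) = 25.7 km
W14: √((15.0)² + (-25.4)²) = √(225.000 + 645.160) = 29.5 km
Maximum: W12 at 49.7 km.

W12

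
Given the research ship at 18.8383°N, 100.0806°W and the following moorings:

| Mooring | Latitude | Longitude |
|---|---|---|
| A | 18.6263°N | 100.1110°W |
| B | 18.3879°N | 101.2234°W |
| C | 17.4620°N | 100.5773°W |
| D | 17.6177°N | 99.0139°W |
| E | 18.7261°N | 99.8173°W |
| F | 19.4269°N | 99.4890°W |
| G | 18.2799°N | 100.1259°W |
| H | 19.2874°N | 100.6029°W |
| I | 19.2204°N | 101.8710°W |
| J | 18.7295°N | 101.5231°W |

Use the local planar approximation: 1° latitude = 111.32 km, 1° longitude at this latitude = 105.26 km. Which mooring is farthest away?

I

Distances from 18.8383°N, 100.0806°W:
A: 23.8158 km
B: 130.3220 km
C: 161.8848 km
D: 176.2657 km
E: 30.3994 km
F: 90.3938 km
G: 62.3437 km
H: 74.3094 km
I: 193.1981 km
J: 152.3198 km
Maximum: I at 193.1981 km.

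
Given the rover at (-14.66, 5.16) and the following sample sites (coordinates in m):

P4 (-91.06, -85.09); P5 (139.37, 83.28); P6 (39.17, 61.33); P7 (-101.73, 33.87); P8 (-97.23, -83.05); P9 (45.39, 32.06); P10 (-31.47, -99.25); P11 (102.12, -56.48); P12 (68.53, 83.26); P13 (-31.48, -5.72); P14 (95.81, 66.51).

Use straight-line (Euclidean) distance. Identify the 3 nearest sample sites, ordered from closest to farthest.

P13, P9, P6

Distances from (-14.66, 5.16):
P4: √((-76.40)² + (-90.25)²) = √(5836.9600 + 8145.0625) = 118.25 m
P5: √((154.03)² + (78.12)²) = √(23725.2409 + 6102.7344) = 172.71 m
P6: √((53.83)² + (56.17)²) = √(2897.6689 + 3155.0689) = 77.80 m
P7: √((-87.07)² + (28.71)²) = √(7581.1849 + 824.2641) = 91.68 m
P8: √((-82.57)² + (-88.21)²) = √(6817.8049 + 7781.0041) = 120.83 m
P9: √((60.05)² + (26.90)²) = √(3606.0025 + 723.6100) = 65.80 m
P10: √((-16.81)² + (-104.41)²) = √(282.5761 + 10901.4481) = 105.75 m
P11: √((116.78)² + (-61.64)²) = √(13637.5684 + 3799.4896) = 132.05 m
P12: √((83.19)² + (78.10)²) = √(6920.5761 + 6099.6100) = 114.11 m
P13: √((-16.82)² + (-10.88)²) = √(282.9124 + 118.3744) = 20.03 m
P14: √((110.47)² + (61.35)²) = √(12203.6209 + 3763.8225) = 126.36 m
Sorted: P13 (20.03 m) < P9 (65.80 m) < P6 (77.80 m) < P7 (91.68 m) < P10 (105.75 m) < …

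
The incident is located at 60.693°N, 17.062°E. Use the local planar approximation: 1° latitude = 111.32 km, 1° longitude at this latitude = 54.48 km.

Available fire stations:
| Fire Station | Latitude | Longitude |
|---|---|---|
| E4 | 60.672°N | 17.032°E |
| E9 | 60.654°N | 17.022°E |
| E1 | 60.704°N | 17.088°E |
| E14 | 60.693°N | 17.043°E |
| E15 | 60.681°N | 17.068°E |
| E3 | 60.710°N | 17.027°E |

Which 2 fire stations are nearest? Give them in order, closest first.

Distances from 60.693°N, 17.062°E:
E4: √((-0.021·111.32)² + (-0.030·54.48)²) = √(5.46493 + 2.67126) = 2.852 km
E9: √((-0.039·111.32)² + (-0.040·54.48)²) = √(18.84845 + 4.74891) = 4.858 km
E1: √((0.011·111.32)² + (0.026·54.48)²) = √(1.49945 + 2.00642) = 1.872 km
E14: √((0.000·111.32)² + (-0.019·54.48)²) = √(0.00000 + 1.07147) = 1.035 km
E15: √((-0.012·111.32)² + (0.006·54.48)²) = √(1.78447 + 0.10685) = 1.375 km
E3: √((0.017·111.32)² + (-0.035·54.48)²) = √(3.58133 + 3.63589) = 2.686 km
Sorted: E14 (1.035 km) < E15 (1.375 km) < E1 (1.872 km) < E3 (2.686 km) < …

E14, E15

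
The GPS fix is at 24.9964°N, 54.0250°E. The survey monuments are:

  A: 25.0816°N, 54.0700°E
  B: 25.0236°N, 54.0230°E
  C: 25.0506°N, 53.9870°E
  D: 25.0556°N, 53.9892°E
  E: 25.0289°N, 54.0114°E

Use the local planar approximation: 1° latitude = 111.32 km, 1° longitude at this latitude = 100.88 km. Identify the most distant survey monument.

A

Distances from 24.9964°N, 54.0250°E:
A: √((0.0852·111.32)² + (0.0450·100.88)²) = √(89.955057 + 20.607968) = 10.5149 km
B: √((0.0272·111.32)² + (-0.0020·100.88)²) = √(9.168203 + 0.040707) = 3.0346 km
C: √((0.0542·111.32)² + (-0.0380·100.88)²) = √(36.403653 + 14.695262) = 7.1484 km
D: √((0.0592·111.32)² + (-0.0358·100.88)²) = √(43.429998 + 13.042961) = 7.5148 km
E: √((0.0325·111.32)² + (-0.0136·100.88)²) = √(13.089200 + 1.882296) = 3.8693 km
Maximum: A at 10.5149 km.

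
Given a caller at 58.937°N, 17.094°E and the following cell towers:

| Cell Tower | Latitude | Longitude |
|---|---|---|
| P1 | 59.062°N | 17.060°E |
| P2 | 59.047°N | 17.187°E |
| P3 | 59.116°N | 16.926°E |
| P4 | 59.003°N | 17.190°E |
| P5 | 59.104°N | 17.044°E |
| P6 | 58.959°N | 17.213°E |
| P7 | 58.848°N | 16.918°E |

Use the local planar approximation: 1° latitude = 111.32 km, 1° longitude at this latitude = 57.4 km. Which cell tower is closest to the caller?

Distances from 58.937°N, 17.094°E:
P1: √((0.125·111.32)² + (-0.034·57.4)²) = √(193.62722 + 3.80874) = 14.051 km
P2: √((0.110·111.32)² + (0.093·57.4)²) = √(149.94492 + 28.49638) = 13.358 km
P3: √((0.179·111.32)² + (-0.168·57.4)²) = √(397.05663 + 92.99131) = 22.137 km
P4: √((0.066·111.32)² + (0.096·57.4)²) = √(53.98017 + 30.36451) = 9.184 km
P5: √((0.167·111.32)² + (-0.050·57.4)²) = √(345.60446 + 8.23690) = 18.811 km
P6: √((0.022·111.32)² + (0.119·57.4)²) = √(5.99780 + 46.65710) = 7.256 km
P7: √((-0.089·111.32)² + (-0.176·57.4)²) = √(98.15816 + 102.05849) = 14.150 km
Minimum: P6 at 7.256 km.

P6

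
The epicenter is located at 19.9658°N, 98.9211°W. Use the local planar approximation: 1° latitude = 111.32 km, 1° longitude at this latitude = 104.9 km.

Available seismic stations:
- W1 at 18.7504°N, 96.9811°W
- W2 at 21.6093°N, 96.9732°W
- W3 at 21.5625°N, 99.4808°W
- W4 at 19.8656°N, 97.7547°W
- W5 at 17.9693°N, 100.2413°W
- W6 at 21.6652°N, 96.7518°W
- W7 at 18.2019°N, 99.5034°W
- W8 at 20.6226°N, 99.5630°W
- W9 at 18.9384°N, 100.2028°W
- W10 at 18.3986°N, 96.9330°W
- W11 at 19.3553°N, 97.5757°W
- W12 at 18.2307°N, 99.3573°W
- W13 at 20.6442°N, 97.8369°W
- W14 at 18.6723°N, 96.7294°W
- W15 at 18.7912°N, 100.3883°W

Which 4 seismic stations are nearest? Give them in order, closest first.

W8, W4, W13, W11

Distances from 19.9658°N, 98.9211°W:
W1: 244.3774 km
W2: 274.2718 km
W3: 187.1906 km
W4: 122.8627 km
W5: 261.8672 km
W6: 295.9246 km
W7: 205.6389 km
W8: 99.3974 km
W9: 176.5147 km
W10: 271.9014 km
W11: 156.6431 km
W12: 198.4973 km
W13: 136.5221 km
W14: 271.2787 km
W15: 201.9538 km
Sorted: W8 (99.3974 km) < W4 (122.8627 km) < W13 (136.5221 km) < W11 (156.6431 km) < W9 (176.5147 km) < W3 (187.1906 km) < …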